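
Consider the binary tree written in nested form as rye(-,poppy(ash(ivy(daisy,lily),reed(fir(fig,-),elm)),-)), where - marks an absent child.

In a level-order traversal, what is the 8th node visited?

Level-order visits nodes level by level from the root, left to right within each level.
Level 0: rye
Level 1: poppy
Level 2: ash
Level 3: ivy, reed
Level 4: daisy, lily, fir, elm
Level 5: fig
Full level-order sequence: rye, poppy, ash, ivy, reed, daisy, lily, fir, elm, fig.

fir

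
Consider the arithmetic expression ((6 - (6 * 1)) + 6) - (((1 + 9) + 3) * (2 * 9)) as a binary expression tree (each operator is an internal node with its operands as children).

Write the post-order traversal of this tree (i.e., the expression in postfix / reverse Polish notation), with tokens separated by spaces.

Post-order on an expression tree gives postfix notation: for each operator, emit left operand, right operand, then the operator.

6 6 1 * - 6 + 1 9 + 3 + 2 9 * * -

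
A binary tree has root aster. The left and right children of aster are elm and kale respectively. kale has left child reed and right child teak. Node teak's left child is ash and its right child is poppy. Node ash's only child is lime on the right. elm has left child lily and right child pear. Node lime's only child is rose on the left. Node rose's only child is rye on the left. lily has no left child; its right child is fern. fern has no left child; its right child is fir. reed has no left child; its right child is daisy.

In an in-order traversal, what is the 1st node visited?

lily

In-order visits the left subtree, then the node, then the right subtree.
At aster: go left to elm.
  At elm: go left to lily.
    At lily: no left child.
    Visit lily.
    At lily: go right to fern.
      At fern: no left child.
      Visit fern.
      At fern: go right to fir.
        fir is a leaf — visit fir.
  Visit elm.
  At elm: go right to pear.
    pear is a leaf — visit pear.
Visit aster.
At aster: go right to kale.
  At kale: go left to reed.
    At reed: no left child.
    Visit reed.
    At reed: go right to daisy.
      daisy is a leaf — visit daisy.
  Visit kale.
  At kale: go right to teak.
    At teak: go left to ash.
      At ash: no left child.
      Visit ash.
      At ash: go right to lime.
        At lime: go left to rose.
          At rose: go left to rye.
            rye is a leaf — visit rye.
          Visit rose.
          At rose: no right child.
        Visit lime.
        At lime: no right child.
    Visit teak.
    At teak: go right to poppy.
      poppy is a leaf — visit poppy.
Full in-order sequence: lily, fern, fir, elm, pear, aster, reed, daisy, kale, ash, rye, rose, lime, teak, poppy.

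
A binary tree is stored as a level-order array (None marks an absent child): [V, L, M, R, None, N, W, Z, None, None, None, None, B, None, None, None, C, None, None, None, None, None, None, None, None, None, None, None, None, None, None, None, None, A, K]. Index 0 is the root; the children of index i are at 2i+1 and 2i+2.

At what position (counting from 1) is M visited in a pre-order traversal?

8

Pre-order visits the node, then its left subtree, then its right subtree.
Visit V.
At V: go left to L.
  Visit L.
  At L: go left to R.
    Visit R.
    At R: go left to Z.
      Visit Z.
      At Z: no left child.
      At Z: go right to C.
        Visit C.
        At C: go left to A.
          A is a leaf — visit A.
        At C: go right to K.
          K is a leaf — visit K.
    At R: no right child.
  At L: no right child.
At V: go right to M.
  Visit M.
  At M: go left to N.
    Visit N.
    At N: no left child.
    At N: go right to B.
      B is a leaf — visit B.
  At M: go right to W.
    W is a leaf — visit W.
Full pre-order sequence: V, L, R, Z, C, A, K, M, N, B, W.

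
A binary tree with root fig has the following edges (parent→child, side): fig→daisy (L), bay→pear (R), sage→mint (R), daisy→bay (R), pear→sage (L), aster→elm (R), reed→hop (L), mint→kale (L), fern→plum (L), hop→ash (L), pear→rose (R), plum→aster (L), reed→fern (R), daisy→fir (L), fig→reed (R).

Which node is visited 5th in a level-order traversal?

Level-order visits nodes level by level from the root, left to right within each level.
Level 0: fig
Level 1: daisy, reed
Level 2: fir, bay, hop, fern
Level 3: pear, ash, plum
Level 4: sage, rose, aster
Level 5: mint, elm
Level 6: kale
Full level-order sequence: fig, daisy, reed, fir, bay, hop, fern, pear, ash, plum, sage, rose, aster, mint, elm, kale.

bay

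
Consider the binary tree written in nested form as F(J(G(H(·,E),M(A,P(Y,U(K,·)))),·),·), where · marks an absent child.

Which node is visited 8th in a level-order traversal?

P

Level-order visits nodes level by level from the root, left to right within each level.
Level 0: F
Level 1: J
Level 2: G
Level 3: H, M
Level 4: E, A, P
Level 5: Y, U
Level 6: K
Full level-order sequence: F, J, G, H, M, E, A, P, Y, U, K.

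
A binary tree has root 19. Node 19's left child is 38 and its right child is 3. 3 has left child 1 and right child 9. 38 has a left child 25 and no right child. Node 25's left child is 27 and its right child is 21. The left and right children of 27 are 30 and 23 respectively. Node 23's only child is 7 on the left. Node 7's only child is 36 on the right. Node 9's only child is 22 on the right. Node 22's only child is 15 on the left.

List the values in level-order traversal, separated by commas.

Level-order visits nodes level by level from the root, left to right within each level.
Level 0: 19
Level 1: 38, 3
Level 2: 25, 1, 9
Level 3: 27, 21, 22
Level 4: 30, 23, 15
Level 5: 7
Level 6: 36

19, 38, 3, 25, 1, 9, 27, 21, 22, 30, 23, 15, 7, 36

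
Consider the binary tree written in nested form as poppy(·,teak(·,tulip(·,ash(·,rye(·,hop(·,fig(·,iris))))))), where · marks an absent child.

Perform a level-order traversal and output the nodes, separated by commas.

poppy, teak, tulip, ash, rye, hop, fig, iris

Level-order visits nodes level by level from the root, left to right within each level.
Level 0: poppy
Level 1: teak
Level 2: tulip
Level 3: ash
Level 4: rye
Level 5: hop
Level 6: fig
Level 7: iris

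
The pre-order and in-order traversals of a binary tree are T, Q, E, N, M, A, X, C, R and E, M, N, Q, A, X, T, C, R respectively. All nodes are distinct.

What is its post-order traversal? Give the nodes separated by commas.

The first element of pre-order is the root; it splits in-order into left and right subtrees.
Root T: left subtree has 6 nodes {E, M, N, Q, A, X}, right has 2 {C, R}.
  Root Q: left subtree has 3 nodes {E, M, N}, right has 2 {A, X}.
    Root E: left subtree has 0 nodes { }, right has 2 {M, N}.
      Root N: left subtree has 1 node {M}, right has 0 { }.
    Root A: left subtree has 0 nodes { }, right has 1 {X}.
  Root C: left subtree has 0 nodes { }, right has 1 {R}.

M, N, E, X, A, Q, R, C, T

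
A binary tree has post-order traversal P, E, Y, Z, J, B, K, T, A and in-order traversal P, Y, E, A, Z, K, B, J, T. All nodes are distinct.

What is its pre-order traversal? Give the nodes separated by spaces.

The last element of post-order is the root; it splits in-order into left and right subtrees.
Root A: left subtree has 3 nodes {P, Y, E}, right has 5 {Z, K, B, J, T}.
  Root Y: left subtree has 1 node {P}, right has 1 {E}.
  Root T: left subtree has 4 nodes {Z, K, B, J}, right has 0 { }.
    Root K: left subtree has 1 node {Z}, right has 2 {B, J}.
      Root B: left subtree has 0 nodes { }, right has 1 {J}.

A Y P E T K Z B J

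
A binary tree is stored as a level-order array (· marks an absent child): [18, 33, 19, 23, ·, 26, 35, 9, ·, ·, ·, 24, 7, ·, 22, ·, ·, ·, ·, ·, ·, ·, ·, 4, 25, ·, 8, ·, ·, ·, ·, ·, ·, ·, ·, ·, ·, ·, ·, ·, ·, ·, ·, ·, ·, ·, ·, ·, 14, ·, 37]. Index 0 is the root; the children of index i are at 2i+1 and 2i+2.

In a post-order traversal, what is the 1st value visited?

9

Post-order visits the left subtree, then the right subtree, then the node.
At 18: go left to 33.
  At 33: go left to 23.
    At 23: go left to 9.
      9 is a leaf — visit 9.
    At 23: no right child.
    Visit 23.
  At 33: no right child.
  Visit 33.
At 18: go right to 19.
  At 19: go left to 26.
    At 26: go left to 24.
      At 24: go left to 4.
        At 4: no left child.
        At 4: go right to 14.
          14 is a leaf — visit 14.
        Visit 4.
      At 24: go right to 25.
        At 25: no left child.
        At 25: go right to 37.
          37 is a leaf — visit 37.
        Visit 25.
      Visit 24.
    At 26: go right to 7.
      At 7: no left child.
      At 7: go right to 8.
        8 is a leaf — visit 8.
      Visit 7.
    Visit 26.
  At 19: go right to 35.
    At 35: no left child.
    At 35: go right to 22.
      22 is a leaf — visit 22.
    Visit 35.
  Visit 19.
Visit 18.
Full post-order sequence: 9, 23, 33, 14, 4, 37, 25, 24, 8, 7, 26, 22, 35, 19, 18.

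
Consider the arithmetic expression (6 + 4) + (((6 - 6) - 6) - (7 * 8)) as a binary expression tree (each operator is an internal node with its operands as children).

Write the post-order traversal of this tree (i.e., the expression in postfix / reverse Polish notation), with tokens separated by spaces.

Post-order on an expression tree gives postfix notation: for each operator, emit left operand, right operand, then the operator.

6 4 + 6 6 - 6 - 7 8 * - +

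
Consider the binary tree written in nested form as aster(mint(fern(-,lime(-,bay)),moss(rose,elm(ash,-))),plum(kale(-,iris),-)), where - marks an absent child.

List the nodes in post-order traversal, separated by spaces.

Post-order visits the left subtree, then the right subtree, then the node.
At aster: go left to mint.
  At mint: go left to fern.
    At fern: no left child.
    At fern: go right to lime.
      At lime: no left child.
      At lime: go right to bay.
        bay is a leaf — visit bay.
      Visit lime.
    Visit fern.
  At mint: go right to moss.
    At moss: go left to rose.
      rose is a leaf — visit rose.
    At moss: go right to elm.
      At elm: go left to ash.
        ash is a leaf — visit ash.
      At elm: no right child.
      Visit elm.
    Visit moss.
  Visit mint.
At aster: go right to plum.
  At plum: go left to kale.
    At kale: no left child.
    At kale: go right to iris.
      iris is a leaf — visit iris.
    Visit kale.
  At plum: no right child.
  Visit plum.
Visit aster.

bay lime fern rose ash elm moss mint iris kale plum aster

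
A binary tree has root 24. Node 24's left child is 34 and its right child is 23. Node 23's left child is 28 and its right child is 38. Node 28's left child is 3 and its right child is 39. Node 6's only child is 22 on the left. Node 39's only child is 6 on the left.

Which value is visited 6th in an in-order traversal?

In-order visits the left subtree, then the node, then the right subtree.
At 24: go left to 34.
  34 is a leaf — visit 34.
Visit 24.
At 24: go right to 23.
  At 23: go left to 28.
    At 28: go left to 3.
      3 is a leaf — visit 3.
    Visit 28.
    At 28: go right to 39.
      At 39: go left to 6.
        At 6: go left to 22.
          22 is a leaf — visit 22.
        Visit 6.
        At 6: no right child.
      Visit 39.
      At 39: no right child.
  Visit 23.
  At 23: go right to 38.
    38 is a leaf — visit 38.
Full in-order sequence: 34, 24, 3, 28, 22, 6, 39, 23, 38.

6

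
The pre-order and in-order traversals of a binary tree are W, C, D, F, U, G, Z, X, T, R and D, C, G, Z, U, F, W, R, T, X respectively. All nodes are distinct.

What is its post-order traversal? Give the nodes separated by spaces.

The first element of pre-order is the root; it splits in-order into left and right subtrees.
Root W: left subtree has 6 nodes {D, C, G, Z, U, F}, right has 3 {R, T, X}.
  Root C: left subtree has 1 node {D}, right has 4 {G, Z, U, F}.
    Root F: left subtree has 3 nodes {G, Z, U}, right has 0 { }.
      Root U: left subtree has 2 nodes {G, Z}, right has 0 { }.
        Root G: left subtree has 0 nodes { }, right has 1 {Z}.
  Root X: left subtree has 2 nodes {R, T}, right has 0 { }.
    Root T: left subtree has 1 node {R}, right has 0 { }.

D Z G U F C R T X W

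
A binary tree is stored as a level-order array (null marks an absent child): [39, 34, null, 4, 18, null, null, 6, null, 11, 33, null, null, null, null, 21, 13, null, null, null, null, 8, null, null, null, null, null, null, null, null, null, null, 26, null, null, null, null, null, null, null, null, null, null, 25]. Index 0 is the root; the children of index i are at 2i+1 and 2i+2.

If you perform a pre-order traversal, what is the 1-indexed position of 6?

4

Pre-order visits the node, then its left subtree, then its right subtree.
Visit 39.
At 39: go left to 34.
  Visit 34.
  At 34: go left to 4.
    Visit 4.
    At 4: go left to 6.
      Visit 6.
      At 6: go left to 21.
        Visit 21.
        At 21: no left child.
        At 21: go right to 26.
          26 is a leaf — visit 26.
      At 6: go right to 13.
        13 is a leaf — visit 13.
    At 4: no right child.
  At 34: go right to 18.
    Visit 18.
    At 18: go left to 11.
      11 is a leaf — visit 11.
    At 18: go right to 33.
      Visit 33.
      At 33: go left to 8.
        Visit 8.
        At 8: go left to 25.
          25 is a leaf — visit 25.
        At 8: no right child.
      At 33: no right child.
At 39: no right child.
Full pre-order sequence: 39, 34, 4, 6, 21, 26, 13, 18, 11, 33, 8, 25.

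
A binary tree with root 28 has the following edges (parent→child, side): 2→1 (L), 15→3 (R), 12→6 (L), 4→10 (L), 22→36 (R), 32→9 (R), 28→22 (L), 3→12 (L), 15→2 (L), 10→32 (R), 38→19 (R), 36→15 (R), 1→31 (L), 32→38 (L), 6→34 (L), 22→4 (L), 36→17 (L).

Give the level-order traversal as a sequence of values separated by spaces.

Level-order visits nodes level by level from the root, left to right within each level.
Level 0: 28
Level 1: 22
Level 2: 4, 36
Level 3: 10, 17, 15
Level 4: 32, 2, 3
Level 5: 38, 9, 1, 12
Level 6: 19, 31, 6
Level 7: 34

28 22 4 36 10 17 15 32 2 3 38 9 1 12 19 31 6 34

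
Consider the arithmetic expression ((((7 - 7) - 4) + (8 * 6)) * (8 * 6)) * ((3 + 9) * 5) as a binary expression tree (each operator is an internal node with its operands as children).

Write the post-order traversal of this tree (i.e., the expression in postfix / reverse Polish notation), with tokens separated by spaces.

Post-order on an expression tree gives postfix notation: for each operator, emit left operand, right operand, then the operator.

7 7 - 4 - 8 6 * + 8 6 * * 3 9 + 5 * *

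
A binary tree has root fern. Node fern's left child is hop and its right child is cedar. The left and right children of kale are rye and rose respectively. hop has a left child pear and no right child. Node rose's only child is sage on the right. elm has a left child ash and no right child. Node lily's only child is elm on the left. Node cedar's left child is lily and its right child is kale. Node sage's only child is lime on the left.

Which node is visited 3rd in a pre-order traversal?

Pre-order visits the node, then its left subtree, then its right subtree.
Visit fern.
At fern: go left to hop.
  Visit hop.
  At hop: go left to pear.
    pear is a leaf — visit pear.
  At hop: no right child.
At fern: go right to cedar.
  Visit cedar.
  At cedar: go left to lily.
    Visit lily.
    At lily: go left to elm.
      Visit elm.
      At elm: go left to ash.
        ash is a leaf — visit ash.
      At elm: no right child.
    At lily: no right child.
  At cedar: go right to kale.
    Visit kale.
    At kale: go left to rye.
      rye is a leaf — visit rye.
    At kale: go right to rose.
      Visit rose.
      At rose: no left child.
      At rose: go right to sage.
        Visit sage.
        At sage: go left to lime.
          lime is a leaf — visit lime.
        At sage: no right child.
Full pre-order sequence: fern, hop, pear, cedar, lily, elm, ash, kale, rye, rose, sage, lime.

pear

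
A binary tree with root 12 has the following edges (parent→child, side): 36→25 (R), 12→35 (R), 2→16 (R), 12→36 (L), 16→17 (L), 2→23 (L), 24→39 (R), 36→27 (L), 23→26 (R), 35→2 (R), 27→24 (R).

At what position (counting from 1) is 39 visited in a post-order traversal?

1

Post-order visits the left subtree, then the right subtree, then the node.
At 12: go left to 36.
  At 36: go left to 27.
    At 27: no left child.
    At 27: go right to 24.
      At 24: no left child.
      At 24: go right to 39.
        39 is a leaf — visit 39.
      Visit 24.
    Visit 27.
  At 36: go right to 25.
    25 is a leaf — visit 25.
  Visit 36.
At 12: go right to 35.
  At 35: no left child.
  At 35: go right to 2.
    At 2: go left to 23.
      At 23: no left child.
      At 23: go right to 26.
        26 is a leaf — visit 26.
      Visit 23.
    At 2: go right to 16.
      At 16: go left to 17.
        17 is a leaf — visit 17.
      At 16: no right child.
      Visit 16.
    Visit 2.
  Visit 35.
Visit 12.
Full post-order sequence: 39, 24, 27, 25, 36, 26, 23, 17, 16, 2, 35, 12.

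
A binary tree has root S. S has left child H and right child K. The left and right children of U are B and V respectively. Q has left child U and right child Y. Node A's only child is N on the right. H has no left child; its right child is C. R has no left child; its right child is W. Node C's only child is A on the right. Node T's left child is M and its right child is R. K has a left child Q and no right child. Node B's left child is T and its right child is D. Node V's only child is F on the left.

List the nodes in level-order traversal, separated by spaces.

Level-order visits nodes level by level from the root, left to right within each level.
Level 0: S
Level 1: H, K
Level 2: C, Q
Level 3: A, U, Y
Level 4: N, B, V
Level 5: T, D, F
Level 6: M, R
Level 7: W

S H K C Q A U Y N B V T D F M R W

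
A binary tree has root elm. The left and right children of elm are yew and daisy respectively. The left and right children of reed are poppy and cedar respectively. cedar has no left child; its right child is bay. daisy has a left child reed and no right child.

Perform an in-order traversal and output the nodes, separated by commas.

yew, elm, poppy, reed, cedar, bay, daisy

In-order visits the left subtree, then the node, then the right subtree.
At elm: go left to yew.
  yew is a leaf — visit yew.
Visit elm.
At elm: go right to daisy.
  At daisy: go left to reed.
    At reed: go left to poppy.
      poppy is a leaf — visit poppy.
    Visit reed.
    At reed: go right to cedar.
      At cedar: no left child.
      Visit cedar.
      At cedar: go right to bay.
        bay is a leaf — visit bay.
  Visit daisy.
  At daisy: no right child.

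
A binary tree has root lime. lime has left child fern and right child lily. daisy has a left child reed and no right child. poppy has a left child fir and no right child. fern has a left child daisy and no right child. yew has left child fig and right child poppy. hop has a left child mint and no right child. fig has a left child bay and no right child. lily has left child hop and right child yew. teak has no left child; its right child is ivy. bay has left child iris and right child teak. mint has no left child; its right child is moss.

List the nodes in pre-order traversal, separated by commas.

Pre-order visits the node, then its left subtree, then its right subtree.
Visit lime.
At lime: go left to fern.
  Visit fern.
  At fern: go left to daisy.
    Visit daisy.
    At daisy: go left to reed.
      reed is a leaf — visit reed.
    At daisy: no right child.
  At fern: no right child.
At lime: go right to lily.
  Visit lily.
  At lily: go left to hop.
    Visit hop.
    At hop: go left to mint.
      Visit mint.
      At mint: no left child.
      At mint: go right to moss.
        moss is a leaf — visit moss.
    At hop: no right child.
  At lily: go right to yew.
    Visit yew.
    At yew: go left to fig.
      Visit fig.
      At fig: go left to bay.
        Visit bay.
        At bay: go left to iris.
          iris is a leaf — visit iris.
        At bay: go right to teak.
          Visit teak.
          At teak: no left child.
          At teak: go right to ivy.
            ivy is a leaf — visit ivy.
      At fig: no right child.
    At yew: go right to poppy.
      Visit poppy.
      At poppy: go left to fir.
        fir is a leaf — visit fir.
      At poppy: no right child.

lime, fern, daisy, reed, lily, hop, mint, moss, yew, fig, bay, iris, teak, ivy, poppy, fir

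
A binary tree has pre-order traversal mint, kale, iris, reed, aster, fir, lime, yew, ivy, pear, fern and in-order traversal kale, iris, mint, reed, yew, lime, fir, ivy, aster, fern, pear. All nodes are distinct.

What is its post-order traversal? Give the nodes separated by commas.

iris, kale, yew, lime, ivy, fir, fern, pear, aster, reed, mint

The first element of pre-order is the root; it splits in-order into left and right subtrees.
Root mint: left subtree has 2 nodes {kale, iris}, right has 8 {reed, yew, lime, fir, ivy, aster, fern, pear}.
  Root kale: left subtree has 0 nodes { }, right has 1 {iris}.
  Root reed: left subtree has 0 nodes { }, right has 7 {yew, lime, fir, ivy, aster, fern, pear}.
    Root aster: left subtree has 4 nodes {yew, lime, fir, ivy}, right has 2 {fern, pear}.
      Root fir: left subtree has 2 nodes {yew, lime}, right has 1 {ivy}.
        Root lime: left subtree has 1 node {yew}, right has 0 { }.
      Root pear: left subtree has 1 node {fern}, right has 0 { }.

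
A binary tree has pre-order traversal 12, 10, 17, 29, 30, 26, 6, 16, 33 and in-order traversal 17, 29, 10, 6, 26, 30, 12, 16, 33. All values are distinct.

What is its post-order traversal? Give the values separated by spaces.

The first element of pre-order is the root; it splits in-order into left and right subtrees.
Root 12: left subtree has 6 nodes {17, 29, 10, 6, 26, 30}, right has 2 {16, 33}.
  Root 10: left subtree has 2 nodes {17, 29}, right has 3 {6, 26, 30}.
    Root 17: left subtree has 0 nodes { }, right has 1 {29}.
    Root 30: left subtree has 2 nodes {6, 26}, right has 0 { }.
      Root 26: left subtree has 1 node {6}, right has 0 { }.
  Root 16: left subtree has 0 nodes { }, right has 1 {33}.

29 17 6 26 30 10 33 16 12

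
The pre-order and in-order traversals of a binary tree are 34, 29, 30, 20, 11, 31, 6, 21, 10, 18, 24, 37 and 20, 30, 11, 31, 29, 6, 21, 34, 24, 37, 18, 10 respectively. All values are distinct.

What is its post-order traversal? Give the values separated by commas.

20, 31, 11, 30, 21, 6, 29, 37, 24, 18, 10, 34

The first element of pre-order is the root; it splits in-order into left and right subtrees.
Root 34: left subtree has 7 nodes {20, 30, 11, 31, 29, 6, 21}, right has 4 {24, 37, 18, 10}.
  Root 29: left subtree has 4 nodes {20, 30, 11, 31}, right has 2 {6, 21}.
    Root 30: left subtree has 1 node {20}, right has 2 {11, 31}.
      Root 11: left subtree has 0 nodes { }, right has 1 {31}.
    Root 6: left subtree has 0 nodes { }, right has 1 {21}.
  Root 10: left subtree has 3 nodes {24, 37, 18}, right has 0 { }.
    Root 18: left subtree has 2 nodes {24, 37}, right has 0 { }.
      Root 24: left subtree has 0 nodes { }, right has 1 {37}.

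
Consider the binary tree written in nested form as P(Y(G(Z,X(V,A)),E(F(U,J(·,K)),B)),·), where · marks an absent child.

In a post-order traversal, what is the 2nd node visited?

V

Post-order visits the left subtree, then the right subtree, then the node.
At P: go left to Y.
  At Y: go left to G.
    At G: go left to Z.
      Z is a leaf — visit Z.
    At G: go right to X.
      At X: go left to V.
        V is a leaf — visit V.
      At X: go right to A.
        A is a leaf — visit A.
      Visit X.
    Visit G.
  At Y: go right to E.
    At E: go left to F.
      At F: go left to U.
        U is a leaf — visit U.
      At F: go right to J.
        At J: no left child.
        At J: go right to K.
          K is a leaf — visit K.
        Visit J.
      Visit F.
    At E: go right to B.
      B is a leaf — visit B.
    Visit E.
  Visit Y.
At P: no right child.
Visit P.
Full post-order sequence: Z, V, A, X, G, U, K, J, F, B, E, Y, P.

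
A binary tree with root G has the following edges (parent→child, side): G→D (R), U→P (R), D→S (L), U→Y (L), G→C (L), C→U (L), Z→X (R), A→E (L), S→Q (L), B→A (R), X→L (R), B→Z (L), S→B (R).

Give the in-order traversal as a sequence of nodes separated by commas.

Y, U, P, C, G, Q, S, Z, X, L, B, E, A, D

In-order visits the left subtree, then the node, then the right subtree.
At G: go left to C.
  At C: go left to U.
    At U: go left to Y.
      Y is a leaf — visit Y.
    Visit U.
    At U: go right to P.
      P is a leaf — visit P.
  Visit C.
  At C: no right child.
Visit G.
At G: go right to D.
  At D: go left to S.
    At S: go left to Q.
      Q is a leaf — visit Q.
    Visit S.
    At S: go right to B.
      At B: go left to Z.
        At Z: no left child.
        Visit Z.
        At Z: go right to X.
          At X: no left child.
          Visit X.
          At X: go right to L.
            L is a leaf — visit L.
      Visit B.
      At B: go right to A.
        At A: go left to E.
          E is a leaf — visit E.
        Visit A.
        At A: no right child.
  Visit D.
  At D: no right child.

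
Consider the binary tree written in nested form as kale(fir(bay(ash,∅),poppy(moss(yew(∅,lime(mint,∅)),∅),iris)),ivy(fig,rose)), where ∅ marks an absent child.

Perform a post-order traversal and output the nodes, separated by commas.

ash, bay, mint, lime, yew, moss, iris, poppy, fir, fig, rose, ivy, kale

Post-order visits the left subtree, then the right subtree, then the node.
At kale: go left to fir.
  At fir: go left to bay.
    At bay: go left to ash.
      ash is a leaf — visit ash.
    At bay: no right child.
    Visit bay.
  At fir: go right to poppy.
    At poppy: go left to moss.
      At moss: go left to yew.
        At yew: no left child.
        At yew: go right to lime.
          At lime: go left to mint.
            mint is a leaf — visit mint.
          At lime: no right child.
          Visit lime.
        Visit yew.
      At moss: no right child.
      Visit moss.
    At poppy: go right to iris.
      iris is a leaf — visit iris.
    Visit poppy.
  Visit fir.
At kale: go right to ivy.
  At ivy: go left to fig.
    fig is a leaf — visit fig.
  At ivy: go right to rose.
    rose is a leaf — visit rose.
  Visit ivy.
Visit kale.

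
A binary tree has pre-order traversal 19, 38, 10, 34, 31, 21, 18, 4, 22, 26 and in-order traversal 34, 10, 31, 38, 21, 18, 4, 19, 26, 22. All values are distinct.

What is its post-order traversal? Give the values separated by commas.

34, 31, 10, 4, 18, 21, 38, 26, 22, 19

The first element of pre-order is the root; it splits in-order into left and right subtrees.
Root 19: left subtree has 7 nodes {34, 10, 31, 38, 21, 18, 4}, right has 2 {26, 22}.
  Root 38: left subtree has 3 nodes {34, 10, 31}, right has 3 {21, 18, 4}.
    Root 10: left subtree has 1 node {34}, right has 1 {31}.
    Root 21: left subtree has 0 nodes { }, right has 2 {18, 4}.
      Root 18: left subtree has 0 nodes { }, right has 1 {4}.
  Root 22: left subtree has 1 node {26}, right has 0 { }.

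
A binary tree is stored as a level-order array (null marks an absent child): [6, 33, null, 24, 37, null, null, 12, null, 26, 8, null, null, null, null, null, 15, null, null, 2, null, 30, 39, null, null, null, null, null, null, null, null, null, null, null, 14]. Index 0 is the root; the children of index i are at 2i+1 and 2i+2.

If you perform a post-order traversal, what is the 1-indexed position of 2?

5

Post-order visits the left subtree, then the right subtree, then the node.
At 6: go left to 33.
  At 33: go left to 24.
    At 24: go left to 12.
      At 12: no left child.
      At 12: go right to 15.
        At 15: no left child.
        At 15: go right to 14.
          14 is a leaf — visit 14.
        Visit 15.
      Visit 12.
    At 24: no right child.
    Visit 24.
  At 33: go right to 37.
    At 37: go left to 26.
      At 26: go left to 2.
        2 is a leaf — visit 2.
      At 26: no right child.
      Visit 26.
    At 37: go right to 8.
      At 8: go left to 30.
        30 is a leaf — visit 30.
      At 8: go right to 39.
        39 is a leaf — visit 39.
      Visit 8.
    Visit 37.
  Visit 33.
At 6: no right child.
Visit 6.
Full post-order sequence: 14, 15, 12, 24, 2, 26, 30, 39, 8, 37, 33, 6.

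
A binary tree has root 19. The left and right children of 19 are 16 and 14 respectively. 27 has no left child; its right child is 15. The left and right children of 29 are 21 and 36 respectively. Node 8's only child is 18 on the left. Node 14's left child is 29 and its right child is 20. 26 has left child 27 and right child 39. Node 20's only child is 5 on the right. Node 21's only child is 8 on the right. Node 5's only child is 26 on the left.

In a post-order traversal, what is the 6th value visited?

29

Post-order visits the left subtree, then the right subtree, then the node.
At 19: go left to 16.
  16 is a leaf — visit 16.
At 19: go right to 14.
  At 14: go left to 29.
    At 29: go left to 21.
      At 21: no left child.
      At 21: go right to 8.
        At 8: go left to 18.
          18 is a leaf — visit 18.
        At 8: no right child.
        Visit 8.
      Visit 21.
    At 29: go right to 36.
      36 is a leaf — visit 36.
    Visit 29.
  At 14: go right to 20.
    At 20: no left child.
    At 20: go right to 5.
      At 5: go left to 26.
        At 26: go left to 27.
          At 27: no left child.
          At 27: go right to 15.
            15 is a leaf — visit 15.
          Visit 27.
        At 26: go right to 39.
          39 is a leaf — visit 39.
        Visit 26.
      At 5: no right child.
      Visit 5.
    Visit 20.
  Visit 14.
Visit 19.
Full post-order sequence: 16, 18, 8, 21, 36, 29, 15, 27, 39, 26, 5, 20, 14, 19.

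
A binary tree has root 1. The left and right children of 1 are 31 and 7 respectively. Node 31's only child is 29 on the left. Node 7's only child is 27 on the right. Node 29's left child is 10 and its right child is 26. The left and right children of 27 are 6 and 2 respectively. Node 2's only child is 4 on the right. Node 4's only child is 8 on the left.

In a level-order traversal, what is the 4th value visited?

Level-order visits nodes level by level from the root, left to right within each level.
Level 0: 1
Level 1: 31, 7
Level 2: 29, 27
Level 3: 10, 26, 6, 2
Level 4: 4
Level 5: 8
Full level-order sequence: 1, 31, 7, 29, 27, 10, 26, 6, 2, 4, 8.

29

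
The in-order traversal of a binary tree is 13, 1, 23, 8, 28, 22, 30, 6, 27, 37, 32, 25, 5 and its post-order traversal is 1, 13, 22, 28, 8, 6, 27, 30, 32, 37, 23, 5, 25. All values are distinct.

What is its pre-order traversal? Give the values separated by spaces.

25 23 13 1 37 30 8 28 22 27 6 32 5

The last element of post-order is the root; it splits in-order into left and right subtrees.
Root 25: left subtree has 11 nodes {13, 1, 23, 8, 28, 22, 30, 6, 27, 37, 32}, right has 1 {5}.
  Root 23: left subtree has 2 nodes {13, 1}, right has 8 {8, 28, 22, 30, 6, 27, 37, 32}.
    Root 13: left subtree has 0 nodes { }, right has 1 {1}.
    Root 37: left subtree has 6 nodes {8, 28, 22, 30, 6, 27}, right has 1 {32}.
      Root 30: left subtree has 3 nodes {8, 28, 22}, right has 2 {6, 27}.
        Root 8: left subtree has 0 nodes { }, right has 2 {28, 22}.
          Root 28: left subtree has 0 nodes { }, right has 1 {22}.
        Root 27: left subtree has 1 node {6}, right has 0 { }.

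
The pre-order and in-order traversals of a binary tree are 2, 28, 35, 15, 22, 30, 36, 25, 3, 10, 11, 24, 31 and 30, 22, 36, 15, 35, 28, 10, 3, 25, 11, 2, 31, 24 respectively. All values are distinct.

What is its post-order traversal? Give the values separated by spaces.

30 36 22 15 35 10 3 11 25 28 31 24 2

The first element of pre-order is the root; it splits in-order into left and right subtrees.
Root 2: left subtree has 10 nodes {30, 22, 36, 15, 35, 28, 10, 3, 25, 11}, right has 2 {31, 24}.
  Root 28: left subtree has 5 nodes {30, 22, 36, 15, 35}, right has 4 {10, 3, 25, 11}.
    Root 35: left subtree has 4 nodes {30, 22, 36, 15}, right has 0 { }.
      Root 15: left subtree has 3 nodes {30, 22, 36}, right has 0 { }.
        Root 22: left subtree has 1 node {30}, right has 1 {36}.
    Root 25: left subtree has 2 nodes {10, 3}, right has 1 {11}.
      Root 3: left subtree has 1 node {10}, right has 0 { }.
  Root 24: left subtree has 1 node {31}, right has 0 { }.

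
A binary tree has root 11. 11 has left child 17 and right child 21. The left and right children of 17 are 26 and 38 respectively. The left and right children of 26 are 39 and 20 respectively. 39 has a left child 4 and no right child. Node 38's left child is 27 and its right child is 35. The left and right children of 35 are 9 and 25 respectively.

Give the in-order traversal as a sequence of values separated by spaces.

In-order visits the left subtree, then the node, then the right subtree.
At 11: go left to 17.
  At 17: go left to 26.
    At 26: go left to 39.
      At 39: go left to 4.
        4 is a leaf — visit 4.
      Visit 39.
      At 39: no right child.
    Visit 26.
    At 26: go right to 20.
      20 is a leaf — visit 20.
  Visit 17.
  At 17: go right to 38.
    At 38: go left to 27.
      27 is a leaf — visit 27.
    Visit 38.
    At 38: go right to 35.
      At 35: go left to 9.
        9 is a leaf — visit 9.
      Visit 35.
      At 35: go right to 25.
        25 is a leaf — visit 25.
Visit 11.
At 11: go right to 21.
  21 is a leaf — visit 21.

4 39 26 20 17 27 38 9 35 25 11 21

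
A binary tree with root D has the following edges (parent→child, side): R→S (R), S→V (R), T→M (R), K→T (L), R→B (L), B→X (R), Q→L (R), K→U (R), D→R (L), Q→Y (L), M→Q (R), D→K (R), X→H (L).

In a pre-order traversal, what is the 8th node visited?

K

Pre-order visits the node, then its left subtree, then its right subtree.
Visit D.
At D: go left to R.
  Visit R.
  At R: go left to B.
    Visit B.
    At B: no left child.
    At B: go right to X.
      Visit X.
      At X: go left to H.
        H is a leaf — visit H.
      At X: no right child.
  At R: go right to S.
    Visit S.
    At S: no left child.
    At S: go right to V.
      V is a leaf — visit V.
At D: go right to K.
  Visit K.
  At K: go left to T.
    Visit T.
    At T: no left child.
    At T: go right to M.
      Visit M.
      At M: no left child.
      At M: go right to Q.
        Visit Q.
        At Q: go left to Y.
          Y is a leaf — visit Y.
        At Q: go right to L.
          L is a leaf — visit L.
  At K: go right to U.
    U is a leaf — visit U.
Full pre-order sequence: D, R, B, X, H, S, V, K, T, M, Q, Y, L, U.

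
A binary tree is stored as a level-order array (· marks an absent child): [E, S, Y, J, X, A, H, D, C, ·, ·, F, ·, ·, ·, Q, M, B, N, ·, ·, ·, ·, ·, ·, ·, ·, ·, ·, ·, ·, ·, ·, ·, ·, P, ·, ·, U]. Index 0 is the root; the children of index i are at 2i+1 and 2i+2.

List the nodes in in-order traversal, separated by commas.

In-order visits the left subtree, then the node, then the right subtree.
At E: go left to S.
  At S: go left to J.
    At J: go left to D.
      At D: go left to Q.
        Q is a leaf — visit Q.
      Visit D.
      At D: go right to M.
        M is a leaf — visit M.
    Visit J.
    At J: go right to C.
      At C: go left to B.
        At B: go left to P.
          P is a leaf — visit P.
        Visit B.
        At B: no right child.
      Visit C.
      At C: go right to N.
        At N: no left child.
        Visit N.
        At N: go right to U.
          U is a leaf — visit U.
  Visit S.
  At S: go right to X.
    X is a leaf — visit X.
Visit E.
At E: go right to Y.
  At Y: go left to A.
    At A: go left to F.
      F is a leaf — visit F.
    Visit A.
    At A: no right child.
  Visit Y.
  At Y: go right to H.
    H is a leaf — visit H.

Q, D, M, J, P, B, C, N, U, S, X, E, F, A, Y, H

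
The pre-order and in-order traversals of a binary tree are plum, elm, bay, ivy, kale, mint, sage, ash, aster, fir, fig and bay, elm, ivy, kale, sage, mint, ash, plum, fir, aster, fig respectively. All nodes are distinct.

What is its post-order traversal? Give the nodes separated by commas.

bay, sage, ash, mint, kale, ivy, elm, fir, fig, aster, plum

The first element of pre-order is the root; it splits in-order into left and right subtrees.
Root plum: left subtree has 7 nodes {bay, elm, ivy, kale, sage, mint, ash}, right has 3 {fir, aster, fig}.
  Root elm: left subtree has 1 node {bay}, right has 5 {ivy, kale, sage, mint, ash}.
    Root ivy: left subtree has 0 nodes { }, right has 4 {kale, sage, mint, ash}.
      Root kale: left subtree has 0 nodes { }, right has 3 {sage, mint, ash}.
        Root mint: left subtree has 1 node {sage}, right has 1 {ash}.
  Root aster: left subtree has 1 node {fir}, right has 1 {fig}.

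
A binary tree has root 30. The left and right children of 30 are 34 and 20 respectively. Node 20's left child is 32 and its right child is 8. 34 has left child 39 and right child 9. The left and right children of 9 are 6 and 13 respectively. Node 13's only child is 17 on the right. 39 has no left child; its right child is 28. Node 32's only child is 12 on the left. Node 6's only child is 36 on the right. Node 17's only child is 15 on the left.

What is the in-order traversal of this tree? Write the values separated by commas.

In-order visits the left subtree, then the node, then the right subtree.
At 30: go left to 34.
  At 34: go left to 39.
    At 39: no left child.
    Visit 39.
    At 39: go right to 28.
      28 is a leaf — visit 28.
  Visit 34.
  At 34: go right to 9.
    At 9: go left to 6.
      At 6: no left child.
      Visit 6.
      At 6: go right to 36.
        36 is a leaf — visit 36.
    Visit 9.
    At 9: go right to 13.
      At 13: no left child.
      Visit 13.
      At 13: go right to 17.
        At 17: go left to 15.
          15 is a leaf — visit 15.
        Visit 17.
        At 17: no right child.
Visit 30.
At 30: go right to 20.
  At 20: go left to 32.
    At 32: go left to 12.
      12 is a leaf — visit 12.
    Visit 32.
    At 32: no right child.
  Visit 20.
  At 20: go right to 8.
    8 is a leaf — visit 8.

39, 28, 34, 6, 36, 9, 13, 15, 17, 30, 12, 32, 20, 8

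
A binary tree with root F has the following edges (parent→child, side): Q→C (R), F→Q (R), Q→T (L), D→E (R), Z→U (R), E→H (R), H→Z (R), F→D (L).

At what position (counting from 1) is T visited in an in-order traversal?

7

In-order visits the left subtree, then the node, then the right subtree.
At F: go left to D.
  At D: no left child.
  Visit D.
  At D: go right to E.
    At E: no left child.
    Visit E.
    At E: go right to H.
      At H: no left child.
      Visit H.
      At H: go right to Z.
        At Z: no left child.
        Visit Z.
        At Z: go right to U.
          U is a leaf — visit U.
Visit F.
At F: go right to Q.
  At Q: go left to T.
    T is a leaf — visit T.
  Visit Q.
  At Q: go right to C.
    C is a leaf — visit C.
Full in-order sequence: D, E, H, Z, U, F, T, Q, C.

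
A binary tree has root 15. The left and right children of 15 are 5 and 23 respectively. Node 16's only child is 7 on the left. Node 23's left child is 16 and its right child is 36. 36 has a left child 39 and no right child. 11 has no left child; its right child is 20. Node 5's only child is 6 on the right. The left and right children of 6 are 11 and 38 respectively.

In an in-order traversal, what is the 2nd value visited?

In-order visits the left subtree, then the node, then the right subtree.
At 15: go left to 5.
  At 5: no left child.
  Visit 5.
  At 5: go right to 6.
    At 6: go left to 11.
      At 11: no left child.
      Visit 11.
      At 11: go right to 20.
        20 is a leaf — visit 20.
    Visit 6.
    At 6: go right to 38.
      38 is a leaf — visit 38.
Visit 15.
At 15: go right to 23.
  At 23: go left to 16.
    At 16: go left to 7.
      7 is a leaf — visit 7.
    Visit 16.
    At 16: no right child.
  Visit 23.
  At 23: go right to 36.
    At 36: go left to 39.
      39 is a leaf — visit 39.
    Visit 36.
    At 36: no right child.
Full in-order sequence: 5, 11, 20, 6, 38, 15, 7, 16, 23, 39, 36.

11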